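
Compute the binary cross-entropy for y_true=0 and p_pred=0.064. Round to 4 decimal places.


For y=0: Loss = -log(1-p)
= -log(1 - 0.064)
= -log(0.936)
= -(-0.0661)
= 0.0661

0.0661


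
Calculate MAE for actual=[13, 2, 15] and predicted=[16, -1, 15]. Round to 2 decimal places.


Absolute errors: [3, 3, 0]
Sum of absolute errors = 6
MAE = 6 / 3 = 2.00

2.00


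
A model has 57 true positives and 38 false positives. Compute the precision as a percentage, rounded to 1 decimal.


Precision = TP / (TP + FP) * 100
= 57 / (57 + 38)
= 57 / 95
= 0.6
= 60.0%

60.0


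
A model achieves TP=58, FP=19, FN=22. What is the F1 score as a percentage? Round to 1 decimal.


Precision = TP / (TP + FP) = 58 / 77 = 0.7532
Recall = TP / (TP + FN) = 58 / 80 = 0.725
F1 = 2 * P * R / (P + R)
= 2 * 0.7532 * 0.725 / (0.7532 + 0.725)
= 1.0922 / 1.4782
= 0.7389
As percentage: 73.9%

73.9


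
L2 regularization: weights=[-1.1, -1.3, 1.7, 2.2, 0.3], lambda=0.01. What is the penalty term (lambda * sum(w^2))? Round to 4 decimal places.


Squaring each weight:
(-1.1)^2 = 1.21
(-1.3)^2 = 1.69
1.7^2 = 2.89
2.2^2 = 4.84
0.3^2 = 0.09
Sum of squares = 10.72
Penalty = 0.01 * 10.72 = 0.1072

0.1072


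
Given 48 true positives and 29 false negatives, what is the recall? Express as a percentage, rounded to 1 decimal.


Recall = TP / (TP + FN) * 100
= 48 / (48 + 29)
= 48 / 77
= 0.6234
= 62.3%

62.3


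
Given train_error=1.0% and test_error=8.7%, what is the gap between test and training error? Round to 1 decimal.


Generalization gap = test_error - train_error
= 8.7 - 1.0
= 7.7%
A moderate gap.

7.7


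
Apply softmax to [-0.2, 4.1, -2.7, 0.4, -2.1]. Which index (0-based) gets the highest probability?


Softmax is a monotonic transformation, so it preserves the argmax.
We need to find the index of the maximum logit.
Index 0: -0.2
Index 1: 4.1
Index 2: -2.7
Index 3: 0.4
Index 4: -2.1
Maximum logit = 4.1 at index 1

1


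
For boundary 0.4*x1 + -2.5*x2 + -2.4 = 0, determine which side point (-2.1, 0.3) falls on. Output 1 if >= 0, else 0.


Compute 0.4 * -2.1 + -2.5 * 0.3 + -2.4
= -0.84 + -0.75 + -2.4
= -3.99
Since -3.99 < 0, the point is on the negative side.

0


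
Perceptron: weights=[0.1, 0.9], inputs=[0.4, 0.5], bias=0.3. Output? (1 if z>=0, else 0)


z = w . x + b
= 0.1*0.4 + 0.9*0.5 + 0.3
= 0.04 + 0.45 + 0.3
= 0.49 + 0.3
= 0.79
Since z = 0.79 >= 0, output = 1

1


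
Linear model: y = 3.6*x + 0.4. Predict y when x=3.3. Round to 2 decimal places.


y = 3.6 * 3.3 + (0.4)
= 11.88 + (0.4)
= 12.28

12.28


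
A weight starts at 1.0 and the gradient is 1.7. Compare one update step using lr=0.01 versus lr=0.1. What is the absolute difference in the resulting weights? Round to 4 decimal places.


With lr=0.01: w_new = 1.0 - 0.01 * 1.7 = 0.983
With lr=0.1: w_new = 1.0 - 0.1 * 1.7 = 0.83
Absolute difference = |0.983 - 0.83|
= 0.1530

0.1530


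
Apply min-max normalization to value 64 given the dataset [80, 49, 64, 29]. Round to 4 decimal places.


Min = 29, Max = 80
Range = 80 - 29 = 51
Scaled = (x - min) / (max - min)
= (64 - 29) / 51
= 35 / 51
= 0.6863

0.6863


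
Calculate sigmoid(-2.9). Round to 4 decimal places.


sigmoid(z) = 1 / (1 + exp(-z))
exp(-(-2.9)) = exp(2.9) = 18.1741
1 + 18.1741 = 19.1741
1 / 19.1741 = 0.0522

0.0522


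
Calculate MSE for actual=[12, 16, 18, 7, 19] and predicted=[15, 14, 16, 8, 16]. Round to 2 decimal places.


Differences: [-3, 2, 2, -1, 3]
Squared errors: [9, 4, 4, 1, 9]
Sum of squared errors = 27
MSE = 27 / 5 = 5.40

5.40


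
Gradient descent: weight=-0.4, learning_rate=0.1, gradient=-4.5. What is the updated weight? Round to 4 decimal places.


w_new = w_old - lr * gradient
= -0.4 - 0.1 * -4.5
= -0.4 - (-0.45)
= 0.0500

0.0500


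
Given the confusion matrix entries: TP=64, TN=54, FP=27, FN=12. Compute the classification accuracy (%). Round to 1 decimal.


Accuracy = (TP + TN) / (TP + TN + FP + FN) * 100
= (64 + 54) / (64 + 54 + 27 + 12)
= 118 / 157
= 0.7516
= 75.2%

75.2


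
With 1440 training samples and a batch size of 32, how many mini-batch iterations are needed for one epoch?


Iterations per epoch = dataset_size / batch_size
= 1440 / 32
= 45

45


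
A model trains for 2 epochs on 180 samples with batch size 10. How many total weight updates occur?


Iterations per epoch = 180 / 10 = 18
Total updates = iterations_per_epoch * epochs
= 18 * 2
= 36

36


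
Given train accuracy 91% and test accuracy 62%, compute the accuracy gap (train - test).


Gap = train_accuracy - test_accuracy
= 91 - 62
= 29%
This large gap strongly indicates overfitting.

29


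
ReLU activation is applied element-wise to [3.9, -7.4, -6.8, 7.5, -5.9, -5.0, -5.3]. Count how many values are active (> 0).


ReLU(x) = max(0, x) for each element:
ReLU(3.9) = 3.9
ReLU(-7.4) = 0
ReLU(-6.8) = 0
ReLU(7.5) = 7.5
ReLU(-5.9) = 0
ReLU(-5.0) = 0
ReLU(-5.3) = 0
Active neurons (>0): 2

2


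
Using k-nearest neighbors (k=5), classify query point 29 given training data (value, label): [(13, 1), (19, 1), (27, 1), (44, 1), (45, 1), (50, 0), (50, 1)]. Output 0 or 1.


Distances from query 29:
Point 27 (class 1): distance = 2
Point 19 (class 1): distance = 10
Point 44 (class 1): distance = 15
Point 13 (class 1): distance = 16
Point 45 (class 1): distance = 16
K=5 nearest neighbors: classes = [1, 1, 1, 1, 1]
Votes for class 1: 5 / 5
Majority vote => class 1

1


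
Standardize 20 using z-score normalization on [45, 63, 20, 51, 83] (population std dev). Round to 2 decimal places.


Mean = (45 + 63 + 20 + 51 + 83) / 5 = 52.4
Variance = sum((x_i - mean)^2) / n = 431.04
Std = sqrt(431.04) = 20.7615
Z = (x - mean) / std
= (20 - 52.4) / 20.7615
= -32.4 / 20.7615
= -1.56

-1.56


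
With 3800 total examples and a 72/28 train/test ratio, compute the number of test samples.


Train samples = 3800 * 72% = 2736
Test samples = 3800 - 2736
= 1064

1064


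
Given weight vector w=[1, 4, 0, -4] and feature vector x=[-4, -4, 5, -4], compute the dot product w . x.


Element-wise products:
1 * -4 = -4
4 * -4 = -16
0 * 5 = 0
-4 * -4 = 16
Sum = -4 + -16 + 0 + 16
= -4

-4


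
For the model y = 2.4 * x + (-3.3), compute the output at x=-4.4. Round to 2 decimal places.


y = 2.4 * -4.4 + (-3.3)
= -10.56 + (-3.3)
= -13.86

-13.86


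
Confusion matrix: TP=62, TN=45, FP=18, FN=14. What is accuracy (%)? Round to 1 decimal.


Accuracy = (TP + TN) / (TP + TN + FP + FN) * 100
= (62 + 45) / (62 + 45 + 18 + 14)
= 107 / 139
= 0.7698
= 77.0%

77.0


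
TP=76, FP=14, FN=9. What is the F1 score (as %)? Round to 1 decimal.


Precision = TP / (TP + FP) = 76 / 90 = 0.8444
Recall = TP / (TP + FN) = 76 / 85 = 0.8941
F1 = 2 * P * R / (P + R)
= 2 * 0.8444 * 0.8941 / (0.8444 + 0.8941)
= 1.5101 / 1.7386
= 0.8686
As percentage: 86.9%

86.9


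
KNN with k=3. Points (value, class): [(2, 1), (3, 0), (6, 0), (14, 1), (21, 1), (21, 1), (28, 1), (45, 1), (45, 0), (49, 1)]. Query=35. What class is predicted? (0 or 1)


Distances from query 35:
Point 28 (class 1): distance = 7
Point 45 (class 0): distance = 10
Point 45 (class 1): distance = 10
K=3 nearest neighbors: classes = [1, 0, 1]
Votes for class 1: 2 / 3
Majority vote => class 1

1


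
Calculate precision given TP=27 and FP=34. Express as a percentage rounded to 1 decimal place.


Precision = TP / (TP + FP) * 100
= 27 / (27 + 34)
= 27 / 61
= 0.4426
= 44.3%

44.3


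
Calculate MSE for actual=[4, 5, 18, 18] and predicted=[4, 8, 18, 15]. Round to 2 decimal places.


Differences: [0, -3, 0, 3]
Squared errors: [0, 9, 0, 9]
Sum of squared errors = 18
MSE = 18 / 4 = 4.50

4.50


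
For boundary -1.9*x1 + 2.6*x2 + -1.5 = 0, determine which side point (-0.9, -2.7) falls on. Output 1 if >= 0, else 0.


Compute -1.9 * -0.9 + 2.6 * -2.7 + -1.5
= 1.71 + -7.02 + -1.5
= -6.81
Since -6.81 < 0, the point is on the negative side.

0


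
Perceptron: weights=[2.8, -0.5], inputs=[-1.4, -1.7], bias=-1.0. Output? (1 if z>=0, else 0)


z = w . x + b
= 2.8*-1.4 + -0.5*-1.7 + -1.0
= -3.92 + 0.85 + -1.0
= -3.07 + -1.0
= -4.07
Since z = -4.07 < 0, output = 0

0


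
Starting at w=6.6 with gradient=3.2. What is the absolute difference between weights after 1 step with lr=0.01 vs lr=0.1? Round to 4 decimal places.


With lr=0.01: w_new = 6.6 - 0.01 * 3.2 = 6.568
With lr=0.1: w_new = 6.6 - 0.1 * 3.2 = 6.28
Absolute difference = |6.568 - 6.28|
= 0.2880

0.2880


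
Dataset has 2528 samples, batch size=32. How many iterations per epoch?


Iterations per epoch = dataset_size / batch_size
= 2528 / 32
= 79

79


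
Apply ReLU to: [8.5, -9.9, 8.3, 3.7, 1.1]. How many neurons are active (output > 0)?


ReLU(x) = max(0, x) for each element:
ReLU(8.5) = 8.5
ReLU(-9.9) = 0
ReLU(8.3) = 8.3
ReLU(3.7) = 3.7
ReLU(1.1) = 1.1
Active neurons (>0): 4

4


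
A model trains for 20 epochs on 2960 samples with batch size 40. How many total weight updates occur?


Iterations per epoch = 2960 / 40 = 74
Total updates = iterations_per_epoch * epochs
= 74 * 20
= 1480

1480


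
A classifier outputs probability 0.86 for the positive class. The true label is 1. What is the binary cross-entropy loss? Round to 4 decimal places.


For y=1: Loss = -log(p)
= -log(0.86)
= -(-0.1508)
= 0.1508

0.1508


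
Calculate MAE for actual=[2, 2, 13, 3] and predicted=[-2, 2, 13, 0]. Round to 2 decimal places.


Absolute errors: [4, 0, 0, 3]
Sum of absolute errors = 7
MAE = 7 / 4 = 1.75

1.75


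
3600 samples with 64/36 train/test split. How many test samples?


Train samples = 3600 * 64% = 2304
Test samples = 3600 - 2304
= 1296

1296


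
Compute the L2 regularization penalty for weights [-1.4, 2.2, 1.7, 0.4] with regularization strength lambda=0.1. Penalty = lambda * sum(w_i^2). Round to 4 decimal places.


Squaring each weight:
(-1.4)^2 = 1.96
2.2^2 = 4.84
1.7^2 = 2.89
0.4^2 = 0.16
Sum of squares = 9.85
Penalty = 0.1 * 9.85 = 0.9850

0.9850


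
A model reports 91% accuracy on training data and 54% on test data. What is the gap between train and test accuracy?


Gap = train_accuracy - test_accuracy
= 91 - 54
= 37%
This large gap strongly indicates overfitting.

37


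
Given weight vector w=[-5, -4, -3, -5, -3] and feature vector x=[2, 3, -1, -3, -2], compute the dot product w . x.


Element-wise products:
-5 * 2 = -10
-4 * 3 = -12
-3 * -1 = 3
-5 * -3 = 15
-3 * -2 = 6
Sum = -10 + -12 + 3 + 15 + 6
= 2

2


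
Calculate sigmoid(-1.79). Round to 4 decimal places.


sigmoid(z) = 1 / (1 + exp(-z))
exp(-(-1.79)) = exp(1.79) = 5.9895
1 + 5.9895 = 6.9895
1 / 6.9895 = 0.1431

0.1431


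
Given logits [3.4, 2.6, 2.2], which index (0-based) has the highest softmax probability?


Softmax is a monotonic transformation, so it preserves the argmax.
We need to find the index of the maximum logit.
Index 0: 3.4
Index 1: 2.6
Index 2: 2.2
Maximum logit = 3.4 at index 0

0


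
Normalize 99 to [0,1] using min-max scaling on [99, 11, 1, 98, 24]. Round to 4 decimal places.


Min = 1, Max = 99
Range = 99 - 1 = 98
Scaled = (x - min) / (max - min)
= (99 - 1) / 98
= 98 / 98
= 1.0000

1.0000


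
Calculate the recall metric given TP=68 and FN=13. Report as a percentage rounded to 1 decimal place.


Recall = TP / (TP + FN) * 100
= 68 / (68 + 13)
= 68 / 81
= 0.8395
= 84.0%

84.0


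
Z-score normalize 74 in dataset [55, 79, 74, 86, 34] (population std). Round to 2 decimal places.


Mean = (55 + 79 + 74 + 86 + 34) / 5 = 65.6
Variance = sum((x_i - mean)^2) / n = 355.44
Std = sqrt(355.44) = 18.8531
Z = (x - mean) / std
= (74 - 65.6) / 18.8531
= 8.4 / 18.8531
= 0.45

0.45


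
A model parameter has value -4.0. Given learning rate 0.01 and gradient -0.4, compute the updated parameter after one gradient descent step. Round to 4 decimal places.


w_new = w_old - lr * gradient
= -4.0 - 0.01 * -0.4
= -4.0 - (-0.004)
= -3.9960

-3.9960


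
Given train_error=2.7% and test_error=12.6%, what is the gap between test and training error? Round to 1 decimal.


Generalization gap = test_error - train_error
= 12.6 - 2.7
= 9.9%
A moderate gap.

9.9


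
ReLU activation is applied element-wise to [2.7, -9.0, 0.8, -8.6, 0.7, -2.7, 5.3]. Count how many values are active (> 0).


ReLU(x) = max(0, x) for each element:
ReLU(2.7) = 2.7
ReLU(-9.0) = 0
ReLU(0.8) = 0.8
ReLU(-8.6) = 0
ReLU(0.7) = 0.7
ReLU(-2.7) = 0
ReLU(5.3) = 5.3
Active neurons (>0): 4

4


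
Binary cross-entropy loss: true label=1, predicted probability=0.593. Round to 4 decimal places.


For y=1: Loss = -log(p)
= -log(0.593)
= -(-0.5226)
= 0.5226

0.5226


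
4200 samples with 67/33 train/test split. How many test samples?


Train samples = 4200 * 67% = 2814
Test samples = 4200 - 2814
= 1386

1386


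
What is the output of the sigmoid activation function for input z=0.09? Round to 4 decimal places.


sigmoid(z) = 1 / (1 + exp(-z))
exp(-(0.09)) = exp(-0.09) = 0.9139
1 + 0.9139 = 1.9139
1 / 1.9139 = 0.5225

0.5225


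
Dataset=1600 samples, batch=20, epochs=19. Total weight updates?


Iterations per epoch = 1600 / 20 = 80
Total updates = iterations_per_epoch * epochs
= 80 * 19
= 1520

1520


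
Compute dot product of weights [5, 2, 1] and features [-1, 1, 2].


Element-wise products:
5 * -1 = -5
2 * 1 = 2
1 * 2 = 2
Sum = -5 + 2 + 2
= -1

-1


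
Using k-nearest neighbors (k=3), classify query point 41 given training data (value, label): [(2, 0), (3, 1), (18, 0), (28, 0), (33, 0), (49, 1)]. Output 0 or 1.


Distances from query 41:
Point 33 (class 0): distance = 8
Point 49 (class 1): distance = 8
Point 28 (class 0): distance = 13
K=3 nearest neighbors: classes = [0, 1, 0]
Votes for class 1: 1 / 3
Majority vote => class 0

0


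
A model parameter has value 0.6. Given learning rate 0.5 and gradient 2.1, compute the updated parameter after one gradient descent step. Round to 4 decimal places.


w_new = w_old - lr * gradient
= 0.6 - 0.5 * 2.1
= 0.6 - (1.05)
= -0.4500

-0.4500


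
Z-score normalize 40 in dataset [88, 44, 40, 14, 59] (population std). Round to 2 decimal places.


Mean = (88 + 44 + 40 + 14 + 59) / 5 = 49.0
Variance = sum((x_i - mean)^2) / n = 590.4
Std = sqrt(590.4) = 24.2981
Z = (x - mean) / std
= (40 - 49.0) / 24.2981
= -9.0 / 24.2981
= -0.37

-0.37


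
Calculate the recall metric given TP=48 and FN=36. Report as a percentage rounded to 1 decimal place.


Recall = TP / (TP + FN) * 100
= 48 / (48 + 36)
= 48 / 84
= 0.5714
= 57.1%

57.1


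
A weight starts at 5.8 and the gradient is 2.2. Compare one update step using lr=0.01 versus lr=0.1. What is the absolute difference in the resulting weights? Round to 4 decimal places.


With lr=0.01: w_new = 5.8 - 0.01 * 2.2 = 5.778
With lr=0.1: w_new = 5.8 - 0.1 * 2.2 = 5.58
Absolute difference = |5.778 - 5.58|
= 0.1980

0.1980


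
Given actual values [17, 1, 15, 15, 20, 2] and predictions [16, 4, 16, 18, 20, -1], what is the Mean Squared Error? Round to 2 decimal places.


Differences: [1, -3, -1, -3, 0, 3]
Squared errors: [1, 9, 1, 9, 0, 9]
Sum of squared errors = 29
MSE = 29 / 6 = 4.83

4.83


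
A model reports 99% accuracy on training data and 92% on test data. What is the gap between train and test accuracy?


Gap = train_accuracy - test_accuracy
= 99 - 92
= 7%
This moderate gap may indicate mild overfitting.

7


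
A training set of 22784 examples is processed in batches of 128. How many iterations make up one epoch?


Iterations per epoch = dataset_size / batch_size
= 22784 / 128
= 178

178


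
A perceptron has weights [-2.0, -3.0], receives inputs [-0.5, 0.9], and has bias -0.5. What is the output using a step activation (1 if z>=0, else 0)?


z = w . x + b
= -2.0*-0.5 + -3.0*0.9 + -0.5
= 1.0 + -2.7 + -0.5
= -1.7 + -0.5
= -2.2
Since z = -2.2 < 0, output = 0

0


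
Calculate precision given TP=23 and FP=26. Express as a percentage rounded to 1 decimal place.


Precision = TP / (TP + FP) * 100
= 23 / (23 + 26)
= 23 / 49
= 0.4694
= 46.9%

46.9


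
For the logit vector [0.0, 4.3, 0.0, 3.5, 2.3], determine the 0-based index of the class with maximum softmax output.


Softmax is a monotonic transformation, so it preserves the argmax.
We need to find the index of the maximum logit.
Index 0: 0.0
Index 1: 4.3
Index 2: 0.0
Index 3: 3.5
Index 4: 2.3
Maximum logit = 4.3 at index 1

1


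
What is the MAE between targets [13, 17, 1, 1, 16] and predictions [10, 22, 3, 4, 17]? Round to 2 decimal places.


Absolute errors: [3, 5, 2, 3, 1]
Sum of absolute errors = 14
MAE = 14 / 5 = 2.80

2.80


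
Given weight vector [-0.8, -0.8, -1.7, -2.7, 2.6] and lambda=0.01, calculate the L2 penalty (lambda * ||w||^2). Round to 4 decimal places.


Squaring each weight:
(-0.8)^2 = 0.64
(-0.8)^2 = 0.64
(-1.7)^2 = 2.89
(-2.7)^2 = 7.29
2.6^2 = 6.76
Sum of squares = 18.22
Penalty = 0.01 * 18.22 = 0.1822

0.1822


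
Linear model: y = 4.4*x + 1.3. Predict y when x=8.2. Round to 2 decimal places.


y = 4.4 * 8.2 + (1.3)
= 36.08 + (1.3)
= 37.38

37.38


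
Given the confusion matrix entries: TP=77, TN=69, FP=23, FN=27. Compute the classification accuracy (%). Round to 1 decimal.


Accuracy = (TP + TN) / (TP + TN + FP + FN) * 100
= (77 + 69) / (77 + 69 + 23 + 27)
= 146 / 196
= 0.7449
= 74.5%

74.5


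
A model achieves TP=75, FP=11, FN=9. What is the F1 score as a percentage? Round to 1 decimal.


Precision = TP / (TP + FP) = 75 / 86 = 0.8721
Recall = TP / (TP + FN) = 75 / 84 = 0.8929
F1 = 2 * P * R / (P + R)
= 2 * 0.8721 * 0.8929 / (0.8721 + 0.8929)
= 1.5573 / 1.765
= 0.8824
As percentage: 88.2%

88.2


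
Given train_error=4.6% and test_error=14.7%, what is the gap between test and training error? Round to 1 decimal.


Generalization gap = test_error - train_error
= 14.7 - 4.6
= 10.1%
A large gap suggests overfitting.

10.1


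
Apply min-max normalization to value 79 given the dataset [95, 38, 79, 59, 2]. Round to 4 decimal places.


Min = 2, Max = 95
Range = 95 - 2 = 93
Scaled = (x - min) / (max - min)
= (79 - 2) / 93
= 77 / 93
= 0.8280

0.8280


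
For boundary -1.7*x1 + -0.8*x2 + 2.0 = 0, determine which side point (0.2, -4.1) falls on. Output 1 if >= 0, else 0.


Compute -1.7 * 0.2 + -0.8 * -4.1 + 2.0
= -0.34 + 3.28 + 2.0
= 4.94
Since 4.94 >= 0, the point is on the positive side.

1


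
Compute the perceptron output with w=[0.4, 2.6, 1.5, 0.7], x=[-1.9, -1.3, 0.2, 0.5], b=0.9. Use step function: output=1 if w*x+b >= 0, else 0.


z = w . x + b
= 0.4*-1.9 + 2.6*-1.3 + 1.5*0.2 + 0.7*0.5 + 0.9
= -0.76 + -3.38 + 0.3 + 0.35 + 0.9
= -3.49 + 0.9
= -2.59
Since z = -2.59 < 0, output = 0

0


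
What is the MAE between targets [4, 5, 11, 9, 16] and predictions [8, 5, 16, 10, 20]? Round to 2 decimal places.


Absolute errors: [4, 0, 5, 1, 4]
Sum of absolute errors = 14
MAE = 14 / 5 = 2.80

2.80


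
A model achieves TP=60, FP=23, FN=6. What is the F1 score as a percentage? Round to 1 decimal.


Precision = TP / (TP + FP) = 60 / 83 = 0.7229
Recall = TP / (TP + FN) = 60 / 66 = 0.9091
F1 = 2 * P * R / (P + R)
= 2 * 0.7229 * 0.9091 / (0.7229 + 0.9091)
= 1.3143 / 1.632
= 0.8054
As percentage: 80.5%

80.5


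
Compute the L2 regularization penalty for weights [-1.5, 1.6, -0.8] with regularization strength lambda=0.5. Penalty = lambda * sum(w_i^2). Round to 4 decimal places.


Squaring each weight:
(-1.5)^2 = 2.25
1.6^2 = 2.56
(-0.8)^2 = 0.64
Sum of squares = 5.45
Penalty = 0.5 * 5.45 = 2.7250

2.7250


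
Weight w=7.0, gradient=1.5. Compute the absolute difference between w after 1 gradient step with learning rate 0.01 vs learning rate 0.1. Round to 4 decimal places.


With lr=0.01: w_new = 7.0 - 0.01 * 1.5 = 6.985
With lr=0.1: w_new = 7.0 - 0.1 * 1.5 = 6.85
Absolute difference = |6.985 - 6.85|
= 0.1350

0.1350


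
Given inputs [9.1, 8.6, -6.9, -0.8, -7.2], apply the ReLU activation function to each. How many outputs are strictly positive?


ReLU(x) = max(0, x) for each element:
ReLU(9.1) = 9.1
ReLU(8.6) = 8.6
ReLU(-6.9) = 0
ReLU(-0.8) = 0
ReLU(-7.2) = 0
Active neurons (>0): 2

2


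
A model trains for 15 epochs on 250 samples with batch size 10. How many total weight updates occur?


Iterations per epoch = 250 / 10 = 25
Total updates = iterations_per_epoch * epochs
= 25 * 15
= 375

375


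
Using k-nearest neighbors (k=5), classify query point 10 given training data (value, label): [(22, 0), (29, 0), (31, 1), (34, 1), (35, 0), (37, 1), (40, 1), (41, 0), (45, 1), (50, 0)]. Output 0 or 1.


Distances from query 10:
Point 22 (class 0): distance = 12
Point 29 (class 0): distance = 19
Point 31 (class 1): distance = 21
Point 34 (class 1): distance = 24
Point 35 (class 0): distance = 25
K=5 nearest neighbors: classes = [0, 0, 1, 1, 0]
Votes for class 1: 2 / 5
Majority vote => class 0

0


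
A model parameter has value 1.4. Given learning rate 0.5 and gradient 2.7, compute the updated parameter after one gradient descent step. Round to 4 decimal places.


w_new = w_old - lr * gradient
= 1.4 - 0.5 * 2.7
= 1.4 - (1.35)
= 0.0500

0.0500


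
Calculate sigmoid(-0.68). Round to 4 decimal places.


sigmoid(z) = 1 / (1 + exp(-z))
exp(-(-0.68)) = exp(0.68) = 1.9739
1 + 1.9739 = 2.9739
1 / 2.9739 = 0.3363

0.3363


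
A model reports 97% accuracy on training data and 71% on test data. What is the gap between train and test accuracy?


Gap = train_accuracy - test_accuracy
= 97 - 71
= 26%
This large gap strongly indicates overfitting.

26


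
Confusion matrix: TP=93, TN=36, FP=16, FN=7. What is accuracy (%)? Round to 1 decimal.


Accuracy = (TP + TN) / (TP + TN + FP + FN) * 100
= (93 + 36) / (93 + 36 + 16 + 7)
= 129 / 152
= 0.8487
= 84.9%

84.9


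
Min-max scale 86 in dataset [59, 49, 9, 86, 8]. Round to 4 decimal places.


Min = 8, Max = 86
Range = 86 - 8 = 78
Scaled = (x - min) / (max - min)
= (86 - 8) / 78
= 78 / 78
= 1.0000

1.0000


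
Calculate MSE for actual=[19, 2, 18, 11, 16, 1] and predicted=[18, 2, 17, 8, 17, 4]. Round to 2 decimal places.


Differences: [1, 0, 1, 3, -1, -3]
Squared errors: [1, 0, 1, 9, 1, 9]
Sum of squared errors = 21
MSE = 21 / 6 = 3.50

3.50


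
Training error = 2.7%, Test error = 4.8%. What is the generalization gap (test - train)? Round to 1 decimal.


Generalization gap = test_error - train_error
= 4.8 - 2.7
= 2.1%
A moderate gap.

2.1


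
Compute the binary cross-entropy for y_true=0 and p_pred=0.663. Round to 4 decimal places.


For y=0: Loss = -log(1-p)
= -log(1 - 0.663)
= -log(0.337)
= -(-1.0877)
= 1.0877

1.0877


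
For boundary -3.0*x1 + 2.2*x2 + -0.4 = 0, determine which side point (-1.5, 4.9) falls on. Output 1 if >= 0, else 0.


Compute -3.0 * -1.5 + 2.2 * 4.9 + -0.4
= 4.5 + 10.78 + -0.4
= 14.88
Since 14.88 >= 0, the point is on the positive side.

1


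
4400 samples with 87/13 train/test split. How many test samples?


Train samples = 4400 * 87% = 3828
Test samples = 4400 - 3828
= 572

572


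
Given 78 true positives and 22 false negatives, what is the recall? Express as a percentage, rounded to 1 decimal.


Recall = TP / (TP + FN) * 100
= 78 / (78 + 22)
= 78 / 100
= 0.78
= 78.0%

78.0


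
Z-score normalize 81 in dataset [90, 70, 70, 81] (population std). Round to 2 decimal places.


Mean = (90 + 70 + 70 + 81) / 4 = 77.75
Variance = sum((x_i - mean)^2) / n = 70.1875
Std = sqrt(70.1875) = 8.3778
Z = (x - mean) / std
= (81 - 77.75) / 8.3778
= 3.25 / 8.3778
= 0.39

0.39


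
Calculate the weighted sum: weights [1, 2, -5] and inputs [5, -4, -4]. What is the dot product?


Element-wise products:
1 * 5 = 5
2 * -4 = -8
-5 * -4 = 20
Sum = 5 + -8 + 20
= 17

17


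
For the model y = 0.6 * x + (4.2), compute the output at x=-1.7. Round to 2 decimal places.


y = 0.6 * -1.7 + (4.2)
= -1.02 + (4.2)
= 3.18

3.18


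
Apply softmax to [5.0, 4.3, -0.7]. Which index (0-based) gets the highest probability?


Softmax is a monotonic transformation, so it preserves the argmax.
We need to find the index of the maximum logit.
Index 0: 5.0
Index 1: 4.3
Index 2: -0.7
Maximum logit = 5.0 at index 0

0


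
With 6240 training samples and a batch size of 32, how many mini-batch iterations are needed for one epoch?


Iterations per epoch = dataset_size / batch_size
= 6240 / 32
= 195

195


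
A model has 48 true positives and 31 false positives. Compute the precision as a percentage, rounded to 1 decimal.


Precision = TP / (TP + FP) * 100
= 48 / (48 + 31)
= 48 / 79
= 0.6076
= 60.8%

60.8


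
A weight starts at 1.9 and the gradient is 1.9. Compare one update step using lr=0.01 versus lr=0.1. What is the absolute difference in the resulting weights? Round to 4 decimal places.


With lr=0.01: w_new = 1.9 - 0.01 * 1.9 = 1.881
With lr=0.1: w_new = 1.9 - 0.1 * 1.9 = 1.71
Absolute difference = |1.881 - 1.71|
= 0.1710

0.1710


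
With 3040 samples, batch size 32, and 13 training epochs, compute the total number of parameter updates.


Iterations per epoch = 3040 / 32 = 95
Total updates = iterations_per_epoch * epochs
= 95 * 13
= 1235

1235


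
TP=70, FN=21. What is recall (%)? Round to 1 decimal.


Recall = TP / (TP + FN) * 100
= 70 / (70 + 21)
= 70 / 91
= 0.7692
= 76.9%

76.9


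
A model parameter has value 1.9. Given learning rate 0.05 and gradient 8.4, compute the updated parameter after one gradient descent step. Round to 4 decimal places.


w_new = w_old - lr * gradient
= 1.9 - 0.05 * 8.4
= 1.9 - (0.42)
= 1.4800

1.4800


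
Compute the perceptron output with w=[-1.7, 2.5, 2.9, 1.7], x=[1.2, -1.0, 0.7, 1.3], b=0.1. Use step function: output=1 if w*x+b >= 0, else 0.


z = w . x + b
= -1.7*1.2 + 2.5*-1.0 + 2.9*0.7 + 1.7*1.3 + 0.1
= -2.04 + -2.5 + 2.03 + 2.21 + 0.1
= -0.3 + 0.1
= -0.2
Since z = -0.2 < 0, output = 0

0


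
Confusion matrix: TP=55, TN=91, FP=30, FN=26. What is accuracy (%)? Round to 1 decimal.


Accuracy = (TP + TN) / (TP + TN + FP + FN) * 100
= (55 + 91) / (55 + 91 + 30 + 26)
= 146 / 202
= 0.7228
= 72.3%

72.3


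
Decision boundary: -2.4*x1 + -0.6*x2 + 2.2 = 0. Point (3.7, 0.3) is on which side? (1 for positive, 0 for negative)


Compute -2.4 * 3.7 + -0.6 * 0.3 + 2.2
= -8.88 + -0.18 + 2.2
= -6.86
Since -6.86 < 0, the point is on the negative side.

0


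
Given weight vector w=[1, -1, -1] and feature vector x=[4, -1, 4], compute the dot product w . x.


Element-wise products:
1 * 4 = 4
-1 * -1 = 1
-1 * 4 = -4
Sum = 4 + 1 + -4
= 1

1


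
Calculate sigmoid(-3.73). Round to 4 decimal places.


sigmoid(z) = 1 / (1 + exp(-z))
exp(-(-3.73)) = exp(3.73) = 41.6791
1 + 41.6791 = 42.6791
1 / 42.6791 = 0.0234

0.0234


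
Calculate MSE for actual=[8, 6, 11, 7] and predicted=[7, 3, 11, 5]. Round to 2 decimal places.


Differences: [1, 3, 0, 2]
Squared errors: [1, 9, 0, 4]
Sum of squared errors = 14
MSE = 14 / 4 = 3.50

3.50


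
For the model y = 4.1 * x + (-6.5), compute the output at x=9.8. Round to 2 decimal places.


y = 4.1 * 9.8 + (-6.5)
= 40.18 + (-6.5)
= 33.68

33.68


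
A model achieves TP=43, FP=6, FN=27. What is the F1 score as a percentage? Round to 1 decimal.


Precision = TP / (TP + FP) = 43 / 49 = 0.8776
Recall = TP / (TP + FN) = 43 / 70 = 0.6143
F1 = 2 * P * R / (P + R)
= 2 * 0.8776 * 0.6143 / (0.8776 + 0.6143)
= 1.0781 / 1.4918
= 0.7227
As percentage: 72.3%

72.3


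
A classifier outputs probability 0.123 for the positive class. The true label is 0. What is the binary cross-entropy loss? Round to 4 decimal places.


For y=0: Loss = -log(1-p)
= -log(1 - 0.123)
= -log(0.877)
= -(-0.1312)
= 0.1312

0.1312


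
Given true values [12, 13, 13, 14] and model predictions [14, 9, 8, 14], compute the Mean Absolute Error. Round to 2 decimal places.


Absolute errors: [2, 4, 5, 0]
Sum of absolute errors = 11
MAE = 11 / 4 = 2.75

2.75


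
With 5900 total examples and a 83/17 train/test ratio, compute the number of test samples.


Train samples = 5900 * 83% = 4897
Test samples = 5900 - 4897
= 1003

1003


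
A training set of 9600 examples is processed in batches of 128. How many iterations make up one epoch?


Iterations per epoch = dataset_size / batch_size
= 9600 / 128
= 75

75


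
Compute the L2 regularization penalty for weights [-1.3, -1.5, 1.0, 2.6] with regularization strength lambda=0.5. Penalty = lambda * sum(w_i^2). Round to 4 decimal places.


Squaring each weight:
(-1.3)^2 = 1.69
(-1.5)^2 = 2.25
1.0^2 = 1.0
2.6^2 = 6.76
Sum of squares = 11.7
Penalty = 0.5 * 11.7 = 5.8500

5.8500


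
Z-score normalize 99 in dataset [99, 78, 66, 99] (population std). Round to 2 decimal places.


Mean = (99 + 78 + 66 + 99) / 4 = 85.5
Variance = sum((x_i - mean)^2) / n = 200.25
Std = sqrt(200.25) = 14.151
Z = (x - mean) / std
= (99 - 85.5) / 14.151
= 13.5 / 14.151
= 0.95

0.95


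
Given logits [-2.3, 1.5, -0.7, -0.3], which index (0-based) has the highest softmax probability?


Softmax is a monotonic transformation, so it preserves the argmax.
We need to find the index of the maximum logit.
Index 0: -2.3
Index 1: 1.5
Index 2: -0.7
Index 3: -0.3
Maximum logit = 1.5 at index 1

1


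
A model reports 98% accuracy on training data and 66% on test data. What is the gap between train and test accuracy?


Gap = train_accuracy - test_accuracy
= 98 - 66
= 32%
This large gap strongly indicates overfitting.

32


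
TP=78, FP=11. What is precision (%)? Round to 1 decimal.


Precision = TP / (TP + FP) * 100
= 78 / (78 + 11)
= 78 / 89
= 0.8764
= 87.6%

87.6


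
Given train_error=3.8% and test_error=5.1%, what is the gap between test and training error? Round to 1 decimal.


Generalization gap = test_error - train_error
= 5.1 - 3.8
= 1.3%
A small gap suggests good generalization.

1.3


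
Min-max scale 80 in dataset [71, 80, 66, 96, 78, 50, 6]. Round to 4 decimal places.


Min = 6, Max = 96
Range = 96 - 6 = 90
Scaled = (x - min) / (max - min)
= (80 - 6) / 90
= 74 / 90
= 0.8222

0.8222


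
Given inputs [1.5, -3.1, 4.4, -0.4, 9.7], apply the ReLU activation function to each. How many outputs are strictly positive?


ReLU(x) = max(0, x) for each element:
ReLU(1.5) = 1.5
ReLU(-3.1) = 0
ReLU(4.4) = 4.4
ReLU(-0.4) = 0
ReLU(9.7) = 9.7
Active neurons (>0): 3

3


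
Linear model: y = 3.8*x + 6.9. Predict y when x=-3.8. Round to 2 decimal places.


y = 3.8 * -3.8 + (6.9)
= -14.44 + (6.9)
= -7.54

-7.54


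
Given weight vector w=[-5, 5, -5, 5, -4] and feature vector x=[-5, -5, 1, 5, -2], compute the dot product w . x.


Element-wise products:
-5 * -5 = 25
5 * -5 = -25
-5 * 1 = -5
5 * 5 = 25
-4 * -2 = 8
Sum = 25 + -25 + -5 + 25 + 8
= 28

28


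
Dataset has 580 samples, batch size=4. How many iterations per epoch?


Iterations per epoch = dataset_size / batch_size
= 580 / 4
= 145

145


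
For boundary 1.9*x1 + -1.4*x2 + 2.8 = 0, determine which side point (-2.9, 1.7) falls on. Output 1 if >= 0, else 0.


Compute 1.9 * -2.9 + -1.4 * 1.7 + 2.8
= -5.51 + -2.38 + 2.8
= -5.09
Since -5.09 < 0, the point is on the negative side.

0


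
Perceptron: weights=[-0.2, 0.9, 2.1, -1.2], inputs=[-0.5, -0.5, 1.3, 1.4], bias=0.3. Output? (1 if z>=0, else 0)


z = w . x + b
= -0.2*-0.5 + 0.9*-0.5 + 2.1*1.3 + -1.2*1.4 + 0.3
= 0.1 + -0.45 + 2.73 + -1.68 + 0.3
= 0.7 + 0.3
= 1.0
Since z = 1.0 >= 0, output = 1

1


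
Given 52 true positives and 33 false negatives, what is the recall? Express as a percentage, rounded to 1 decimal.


Recall = TP / (TP + FN) * 100
= 52 / (52 + 33)
= 52 / 85
= 0.6118
= 61.2%

61.2


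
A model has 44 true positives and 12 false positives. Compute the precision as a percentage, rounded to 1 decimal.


Precision = TP / (TP + FP) * 100
= 44 / (44 + 12)
= 44 / 56
= 0.7857
= 78.6%

78.6


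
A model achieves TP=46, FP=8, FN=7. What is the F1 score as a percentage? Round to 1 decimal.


Precision = TP / (TP + FP) = 46 / 54 = 0.8519
Recall = TP / (TP + FN) = 46 / 53 = 0.8679
F1 = 2 * P * R / (P + R)
= 2 * 0.8519 * 0.8679 / (0.8519 + 0.8679)
= 1.4787 / 1.7198
= 0.8598
As percentage: 86.0%

86.0


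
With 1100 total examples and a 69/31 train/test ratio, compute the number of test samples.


Train samples = 1100 * 69% = 759
Test samples = 1100 - 759
= 341

341


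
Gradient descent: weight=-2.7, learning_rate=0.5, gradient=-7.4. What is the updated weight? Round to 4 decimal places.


w_new = w_old - lr * gradient
= -2.7 - 0.5 * -7.4
= -2.7 - (-3.7)
= 1.0000

1.0000


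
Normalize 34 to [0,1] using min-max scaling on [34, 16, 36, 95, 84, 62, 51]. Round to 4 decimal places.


Min = 16, Max = 95
Range = 95 - 16 = 79
Scaled = (x - min) / (max - min)
= (34 - 16) / 79
= 18 / 79
= 0.2278

0.2278


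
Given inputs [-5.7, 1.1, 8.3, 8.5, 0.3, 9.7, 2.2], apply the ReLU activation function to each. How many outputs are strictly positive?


ReLU(x) = max(0, x) for each element:
ReLU(-5.7) = 0
ReLU(1.1) = 1.1
ReLU(8.3) = 8.3
ReLU(8.5) = 8.5
ReLU(0.3) = 0.3
ReLU(9.7) = 9.7
ReLU(2.2) = 2.2
Active neurons (>0): 6

6


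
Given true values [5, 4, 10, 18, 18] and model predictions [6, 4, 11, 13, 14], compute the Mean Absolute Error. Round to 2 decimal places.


Absolute errors: [1, 0, 1, 5, 4]
Sum of absolute errors = 11
MAE = 11 / 5 = 2.20

2.20


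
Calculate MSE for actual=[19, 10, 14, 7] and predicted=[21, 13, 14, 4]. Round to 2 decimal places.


Differences: [-2, -3, 0, 3]
Squared errors: [4, 9, 0, 9]
Sum of squared errors = 22
MSE = 22 / 4 = 5.50

5.50


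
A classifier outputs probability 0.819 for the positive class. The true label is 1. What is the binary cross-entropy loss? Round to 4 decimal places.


For y=1: Loss = -log(p)
= -log(0.819)
= -(-0.1997)
= 0.1997

0.1997


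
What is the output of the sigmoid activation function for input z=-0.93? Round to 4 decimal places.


sigmoid(z) = 1 / (1 + exp(-z))
exp(-(-0.93)) = exp(0.93) = 2.5345
1 + 2.5345 = 3.5345
1 / 3.5345 = 0.2829

0.2829


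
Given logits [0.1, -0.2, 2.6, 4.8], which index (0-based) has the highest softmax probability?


Softmax is a monotonic transformation, so it preserves the argmax.
We need to find the index of the maximum logit.
Index 0: 0.1
Index 1: -0.2
Index 2: 2.6
Index 3: 4.8
Maximum logit = 4.8 at index 3

3


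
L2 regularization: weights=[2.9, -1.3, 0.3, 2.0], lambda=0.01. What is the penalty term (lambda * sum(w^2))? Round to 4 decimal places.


Squaring each weight:
2.9^2 = 8.41
(-1.3)^2 = 1.69
0.3^2 = 0.09
2.0^2 = 4.0
Sum of squares = 14.19
Penalty = 0.01 * 14.19 = 0.1419

0.1419


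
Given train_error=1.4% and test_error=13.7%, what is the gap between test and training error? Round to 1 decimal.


Generalization gap = test_error - train_error
= 13.7 - 1.4
= 12.3%
A large gap suggests overfitting.

12.3


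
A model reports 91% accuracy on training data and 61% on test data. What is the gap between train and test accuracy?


Gap = train_accuracy - test_accuracy
= 91 - 61
= 30%
This large gap strongly indicates overfitting.

30


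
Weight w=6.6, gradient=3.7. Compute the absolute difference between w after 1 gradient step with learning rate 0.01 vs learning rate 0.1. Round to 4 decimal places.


With lr=0.01: w_new = 6.6 - 0.01 * 3.7 = 6.563
With lr=0.1: w_new = 6.6 - 0.1 * 3.7 = 6.23
Absolute difference = |6.563 - 6.23|
= 0.3330

0.3330


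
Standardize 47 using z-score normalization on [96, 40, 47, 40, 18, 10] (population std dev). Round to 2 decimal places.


Mean = (96 + 40 + 47 + 40 + 18 + 10) / 6 = 41.8333
Variance = sum((x_i - mean)^2) / n = 758.1389
Std = sqrt(758.1389) = 27.5343
Z = (x - mean) / std
= (47 - 41.8333) / 27.5343
= 5.1667 / 27.5343
= 0.19

0.19


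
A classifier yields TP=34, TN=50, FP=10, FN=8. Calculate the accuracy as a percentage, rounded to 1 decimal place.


Accuracy = (TP + TN) / (TP + TN + FP + FN) * 100
= (34 + 50) / (34 + 50 + 10 + 8)
= 84 / 102
= 0.8235
= 82.4%

82.4


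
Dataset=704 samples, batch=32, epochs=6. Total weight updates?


Iterations per epoch = 704 / 32 = 22
Total updates = iterations_per_epoch * epochs
= 22 * 6
= 132

132


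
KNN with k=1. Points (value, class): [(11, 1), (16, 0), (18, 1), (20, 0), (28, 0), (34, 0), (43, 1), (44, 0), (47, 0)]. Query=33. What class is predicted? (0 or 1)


Distances from query 33:
Point 34 (class 0): distance = 1
K=1 nearest neighbors: classes = [0]
Votes for class 1: 0 / 1
Majority vote => class 0

0


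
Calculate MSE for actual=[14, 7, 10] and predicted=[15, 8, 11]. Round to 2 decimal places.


Differences: [-1, -1, -1]
Squared errors: [1, 1, 1]
Sum of squared errors = 3
MSE = 3 / 3 = 1.00

1.00


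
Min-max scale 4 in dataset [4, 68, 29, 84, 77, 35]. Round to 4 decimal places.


Min = 4, Max = 84
Range = 84 - 4 = 80
Scaled = (x - min) / (max - min)
= (4 - 4) / 80
= 0 / 80
= 0.0000

0.0000


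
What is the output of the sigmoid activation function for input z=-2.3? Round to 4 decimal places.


sigmoid(z) = 1 / (1 + exp(-z))
exp(-(-2.3)) = exp(2.3) = 9.9742
1 + 9.9742 = 10.9742
1 / 10.9742 = 0.0911

0.0911


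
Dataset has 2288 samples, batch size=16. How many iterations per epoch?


Iterations per epoch = dataset_size / batch_size
= 2288 / 16
= 143

143


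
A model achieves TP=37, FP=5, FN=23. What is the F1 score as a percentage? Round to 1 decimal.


Precision = TP / (TP + FP) = 37 / 42 = 0.881
Recall = TP / (TP + FN) = 37 / 60 = 0.6167
F1 = 2 * P * R / (P + R)
= 2 * 0.881 * 0.6167 / (0.881 + 0.6167)
= 1.0865 / 1.4976
= 0.7255
As percentage: 72.5%

72.5


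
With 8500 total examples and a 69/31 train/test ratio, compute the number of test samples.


Train samples = 8500 * 69% = 5865
Test samples = 8500 - 5865
= 2635

2635


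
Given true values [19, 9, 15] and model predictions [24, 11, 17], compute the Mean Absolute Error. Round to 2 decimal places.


Absolute errors: [5, 2, 2]
Sum of absolute errors = 9
MAE = 9 / 3 = 3.00

3.00


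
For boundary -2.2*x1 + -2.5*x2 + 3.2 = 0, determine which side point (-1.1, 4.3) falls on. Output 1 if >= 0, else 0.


Compute -2.2 * -1.1 + -2.5 * 4.3 + 3.2
= 2.42 + -10.75 + 3.2
= -5.13
Since -5.13 < 0, the point is on the negative side.

0


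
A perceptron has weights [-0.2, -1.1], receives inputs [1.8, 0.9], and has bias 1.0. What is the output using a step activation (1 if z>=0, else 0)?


z = w . x + b
= -0.2*1.8 + -1.1*0.9 + 1.0
= -0.36 + -0.99 + 1.0
= -1.35 + 1.0
= -0.35
Since z = -0.35 < 0, output = 0

0


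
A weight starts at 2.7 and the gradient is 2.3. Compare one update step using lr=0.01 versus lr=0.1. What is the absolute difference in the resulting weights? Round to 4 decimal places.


With lr=0.01: w_new = 2.7 - 0.01 * 2.3 = 2.677
With lr=0.1: w_new = 2.7 - 0.1 * 2.3 = 2.47
Absolute difference = |2.677 - 2.47|
= 0.2070

0.2070


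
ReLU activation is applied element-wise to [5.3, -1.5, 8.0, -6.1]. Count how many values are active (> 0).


ReLU(x) = max(0, x) for each element:
ReLU(5.3) = 5.3
ReLU(-1.5) = 0
ReLU(8.0) = 8.0
ReLU(-6.1) = 0
Active neurons (>0): 2

2


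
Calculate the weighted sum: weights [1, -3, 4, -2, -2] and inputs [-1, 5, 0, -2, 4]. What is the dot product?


Element-wise products:
1 * -1 = -1
-3 * 5 = -15
4 * 0 = 0
-2 * -2 = 4
-2 * 4 = -8
Sum = -1 + -15 + 0 + 4 + -8
= -20

-20


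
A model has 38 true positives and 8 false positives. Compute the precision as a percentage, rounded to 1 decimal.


Precision = TP / (TP + FP) * 100
= 38 / (38 + 8)
= 38 / 46
= 0.8261
= 82.6%

82.6


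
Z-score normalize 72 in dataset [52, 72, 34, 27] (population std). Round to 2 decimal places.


Mean = (52 + 72 + 34 + 27) / 4 = 46.25
Variance = sum((x_i - mean)^2) / n = 304.1875
Std = sqrt(304.1875) = 17.441
Z = (x - mean) / std
= (72 - 46.25) / 17.441
= 25.75 / 17.441
= 1.48

1.48


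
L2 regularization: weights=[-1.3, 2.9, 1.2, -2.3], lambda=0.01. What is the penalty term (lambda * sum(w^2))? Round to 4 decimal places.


Squaring each weight:
(-1.3)^2 = 1.69
2.9^2 = 8.41
1.2^2 = 1.44
(-2.3)^2 = 5.29
Sum of squares = 16.83
Penalty = 0.01 * 16.83 = 0.1683

0.1683
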